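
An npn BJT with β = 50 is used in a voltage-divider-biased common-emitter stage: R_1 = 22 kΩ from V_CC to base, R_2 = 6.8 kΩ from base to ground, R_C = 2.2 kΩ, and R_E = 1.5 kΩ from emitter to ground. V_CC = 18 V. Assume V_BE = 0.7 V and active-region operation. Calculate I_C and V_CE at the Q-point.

Thevenize the base divider: V_Th = V_CC·R_2/(R_1+R_2) = 18×6.8/28.8 = 4.25 V, R_Th = R_1‖R_2 = 5.19 kΩ.
Base-emitter loop: V_Th = I_B·R_Th + V_BE + (β+1)I_B·R_E, so I_B = (4.25 − 0.7) / (5.19 + 51×1.5) = 0.0435 mA.
I_C = β·I_B = 50×0.0435 = 2.17 mA, and I_E = (β+1)I_B = 2.22 mA.
V_CE = V_CC − I_C·R_C − I_E·R_E = 18 − 2.17×2.2 − 2.22×1.5 = 9.9 V.
V_CE = 9.9 V > 0.2 V confirms active-region operation.

I_C ≈ 2.2 mA, V_CE ≈ 9.9 V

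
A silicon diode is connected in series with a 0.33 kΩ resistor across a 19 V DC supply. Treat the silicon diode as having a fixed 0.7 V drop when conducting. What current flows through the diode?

KVL around the loop: 19 = V_D + I·R = 0.7 + I × 0.33 kΩ.
So I = (19 − 0.7) / 0.33 kΩ = 18.3 / 0.33 = 55.5 mA.

I ≈ 55 mA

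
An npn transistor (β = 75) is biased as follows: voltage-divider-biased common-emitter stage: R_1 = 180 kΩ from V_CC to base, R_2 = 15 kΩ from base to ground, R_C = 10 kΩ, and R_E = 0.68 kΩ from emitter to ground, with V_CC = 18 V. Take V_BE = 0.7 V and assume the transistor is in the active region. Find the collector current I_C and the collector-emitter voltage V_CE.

I_C ≈ 0.78 mA, V_CE ≈ 9.6 V

Thevenize the base divider: V_Th = V_CC·R_2/(R_1+R_2) = 18×15/195 = 1.38 V, R_Th = R_1‖R_2 = 13.8 kΩ.
Base-emitter loop: V_Th = I_B·R_Th + V_BE + (β+1)I_B·R_E, so I_B = (1.38 − 0.7) / (13.8 + 76×0.68) = 0.0104 mA.
I_C = β·I_B = 75×0.0104 = 0.784 mA, and I_E = (β+1)I_B = 0.794 mA.
V_CE = V_CC − I_C·R_C − I_E·R_E = 18 − 0.784×10 − 0.794×0.68 = 9.62 V.
V_CE = 9.62 V > 0.2 V confirms active-region operation.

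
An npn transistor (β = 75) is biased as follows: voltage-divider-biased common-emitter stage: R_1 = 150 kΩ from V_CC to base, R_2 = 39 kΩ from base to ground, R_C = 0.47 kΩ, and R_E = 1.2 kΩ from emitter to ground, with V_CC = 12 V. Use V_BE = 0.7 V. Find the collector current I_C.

Thevenize the base divider: V_Th = V_CC·R_2/(R_1+R_2) = 12×39/189 = 2.48 V, R_Th = R_1‖R_2 = 31 kΩ.
Base-emitter loop: V_Th = I_B·R_Th + V_BE + (β+1)I_B·R_E, so I_B = (2.48 − 0.7) / (31 + 76×1.2) = 0.0145 mA.
I_C = β·I_B = 75×0.0145 = 1.09 mA, and I_E = (β+1)I_B = 1.11 mA.
V_CE = V_CC − I_C·R_C − I_E·R_E = 12 − 1.09×0.47 − 1.11×1.2 = 10.2 V.
V_CE = 10.2 V > 0.2 V confirms active-region operation.

I_C ≈ 1.1 mA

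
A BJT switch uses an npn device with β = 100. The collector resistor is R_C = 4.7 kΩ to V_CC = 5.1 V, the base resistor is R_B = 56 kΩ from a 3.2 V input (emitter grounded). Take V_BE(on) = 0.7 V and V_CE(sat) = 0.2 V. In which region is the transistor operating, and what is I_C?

saturation; I_C ≈ 1 mA

Assume active: I_B = (3.2 − 0.7)/56 = 0.0446 mA, giving I_C = β·I_B = 4.46 mA.
But then V_CE = 5.1 − 4.46×4.7 = -15.9 V < V_CE(sat) = 0.2 V — impossible in the active region.
So the transistor is saturated. With V_CE = 0.2 V, I_C = (V_CC − 0.2)/R_C = 4.9/4.7 = 1.04 mA.
Check: β·I_B = 4.46 mA > I_C = 1.04 mA, confirming saturation.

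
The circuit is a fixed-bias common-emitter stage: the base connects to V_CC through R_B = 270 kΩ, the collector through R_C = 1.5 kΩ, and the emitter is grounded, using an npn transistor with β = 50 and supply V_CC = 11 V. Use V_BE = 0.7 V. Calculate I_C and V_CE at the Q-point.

I_C ≈ 1.9 mA, V_CE ≈ 8.1 V

Base loop: V_CC = I_B·R_B + V_BE, so I_B = (11 − 0.7)/270 kΩ = 0.0381 mA.
In the active region I_C = β·I_B = 50 × 0.0381 = 1.91 mA.
Collector loop: V_CE = V_CC − I_C·R_C = 11 − 1.91×1.5 = 8.14 V.
Since V_CE = 8.14 V > V_CE(sat) ≈ 0.2 V, the transistor is in the active region as assumed.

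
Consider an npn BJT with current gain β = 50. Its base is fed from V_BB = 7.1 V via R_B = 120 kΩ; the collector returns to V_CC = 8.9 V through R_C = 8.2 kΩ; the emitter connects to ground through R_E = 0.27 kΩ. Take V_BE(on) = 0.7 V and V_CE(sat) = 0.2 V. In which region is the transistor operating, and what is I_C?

saturation; I_C ≈ 1 mA

Assume active: I_B = (7.1 − 0.7)/(120 + 51×0.27) = 0.0478 mA, I_C = β·I_B = 2.39 mA.
Then V_CE = 8.9 − 2.39×8.2 − 2.44×0.27 = -11.4 V < 0.2 V — the active assumption fails.
Re-solve with V_CE = 0.2 V. KCL at the emitter: V_E/R_E = (V_BB−0.7−V_E)/R_B + (V_CC−0.2−V_E)/R_C, giving V_E = 0.291 V.
I_C = (V_CC − 0.2 − V_E)/R_C = (8.7 − 0.291)/8.2 = 1.03 mA.
Check: I_B = (6.4 − 0.291)/120 = 0.0509 mA, and β·I_B = 2.55 mA > I_C, confirming saturation.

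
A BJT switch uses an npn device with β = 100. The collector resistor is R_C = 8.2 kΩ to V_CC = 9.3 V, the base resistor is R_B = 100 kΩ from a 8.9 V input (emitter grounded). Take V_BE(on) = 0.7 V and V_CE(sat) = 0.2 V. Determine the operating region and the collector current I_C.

saturation; I_C ≈ 1.1 mA

Assume active: I_B = (8.9 − 0.7)/100 = 0.082 mA, giving I_C = β·I_B = 8.2 mA.
But then V_CE = 9.3 − 8.2×8.2 = -57.9 V < V_CE(sat) = 0.2 V — impossible in the active region.
So the transistor is saturated. With V_CE = 0.2 V, I_C = (V_CC − 0.2)/R_C = 9.1/8.2 = 1.11 mA.
Check: β·I_B = 8.2 mA > I_C = 1.11 mA, confirming saturation.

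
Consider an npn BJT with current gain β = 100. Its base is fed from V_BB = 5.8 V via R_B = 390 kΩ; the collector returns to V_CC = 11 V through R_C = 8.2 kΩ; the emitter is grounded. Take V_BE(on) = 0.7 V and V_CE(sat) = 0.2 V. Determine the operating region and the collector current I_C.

Assume active. Base-emitter loop: I_B = (V_BB − V_BE)/R_B = (5.8 − 0.7)/390 = 0.0131 mA.
I_C = β·I_B = 100×0.0131 = 1.31 mA.
V_CE = V_CC − I_C·R_C = 11 − 1.31×8.2 = 0.277 V > V_CE(sat), so the active-region assumption holds.

active; I_C ≈ 1.3 mA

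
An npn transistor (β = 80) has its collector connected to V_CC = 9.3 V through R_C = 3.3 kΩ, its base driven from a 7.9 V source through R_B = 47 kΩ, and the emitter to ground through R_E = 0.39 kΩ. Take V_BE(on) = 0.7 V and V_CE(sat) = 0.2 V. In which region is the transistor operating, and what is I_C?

saturation; I_C ≈ 2.5 mA

Assume active: I_B = (7.9 − 0.7)/(47 + 81×0.39) = 0.0916 mA, I_C = β·I_B = 7.33 mA.
Then V_CE = 9.3 − 7.33×3.3 − 7.42×0.39 = -17.8 V < 0.2 V — the active assumption fails.
Re-solve with V_CE = 0.2 V. KCL at the emitter: V_E/R_E = (V_BB−0.7−V_E)/R_B + (V_CC−0.2−V_E)/R_C, giving V_E = 1.01 V.
I_C = (V_CC − 0.2 − V_E)/R_C = (9.1 − 1.01)/3.3 = 2.45 mA.
Check: I_B = (7.2 − 1.01)/47 = 0.132 mA, and β·I_B = 10.5 mA > I_C, confirming saturation.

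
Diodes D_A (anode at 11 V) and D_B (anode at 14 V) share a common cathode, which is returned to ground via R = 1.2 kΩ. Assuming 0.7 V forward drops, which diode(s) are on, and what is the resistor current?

Only D_B conducts; I_R ≈ 11 mA

Assume both conduct. Then node N would need to be at both 11−0.7 = 10.3 V and 14−0.7 = 13.3 V, which is impossible.
Assume only D_B conducts: V_N = 14 − 0.7 = 13.3 V, so I_R = 13.3/1.2 = 11.1 mA.
Check D_A: its anode-to-cathode voltage is 11 − 13.3 = -2.3 V < 0.7 V, so it is off. The assumption is consistent.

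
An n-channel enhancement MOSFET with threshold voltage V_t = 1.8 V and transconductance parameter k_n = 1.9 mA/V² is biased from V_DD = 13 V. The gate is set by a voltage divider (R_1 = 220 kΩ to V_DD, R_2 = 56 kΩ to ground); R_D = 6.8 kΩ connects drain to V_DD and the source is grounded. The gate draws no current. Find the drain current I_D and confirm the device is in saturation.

V_G = V_DD·R_2/(R_1+R_2) = 13×56/276 = 2.64 V. With the source grounded, V_GS = V_G = 2.64 V.
Assume saturation: I_D = (k_n/2)(V_GS − V_t)² = (1.9/2)×(2.64 − 1.8)² = 0.95×0.838² = 0.667 mA.
V_DS = V_DD − I_D·R_D = 13 − 0.667×6.8 = 8.47 V.
Saturation requires V_DS ≥ V_GS − V_t = 0.838 V; 8.47 ≥ 0.838 ✓.

I_D ≈ 0.67 mA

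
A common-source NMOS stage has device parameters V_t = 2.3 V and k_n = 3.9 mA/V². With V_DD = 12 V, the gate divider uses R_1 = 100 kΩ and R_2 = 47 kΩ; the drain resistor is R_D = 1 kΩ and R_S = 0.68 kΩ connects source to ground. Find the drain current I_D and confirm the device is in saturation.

I_D ≈ 1.1 mA

V_G = V_DD·R_2/(R_1+R_2) = 12×47/147 = 3.84 V.
Assume saturation: I_D = (k_n/2)(V_GS − V_t)² with V_GS = V_G − I_D·R_S = 3.84 − 0.68·I_D.
Substituting gives 0.902·I_D² − 5.08·I_D + 4.61 = 0, with roots I_D = 1.14 or 4.49 mA.
The root I_D = 4.49 mA gives V_GS = 0.782 V ≤ V_t, so take I_D = 1.14 mA.
Then V_GS = 3.06 V and V_DS = V_DD − I_D(R_D+R_S) = 12 − 1.14×1.68 = 10.1 V.
Saturation requires V_DS ≥ V_GS − V_t = 0.764 V; 10.1 ≥ 0.764 ✓.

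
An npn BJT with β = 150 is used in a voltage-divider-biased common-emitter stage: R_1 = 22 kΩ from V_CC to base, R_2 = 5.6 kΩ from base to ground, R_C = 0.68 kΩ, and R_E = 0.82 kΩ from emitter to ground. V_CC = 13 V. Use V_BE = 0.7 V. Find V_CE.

Thevenize the base divider: V_Th = V_CC·R_2/(R_1+R_2) = 13×5.6/27.6 = 2.64 V, R_Th = R_1‖R_2 = 4.46 kΩ.
Base-emitter loop: V_Th = I_B·R_Th + V_BE + (β+1)I_B·R_E, so I_B = (2.64 − 0.7) / (4.46 + 151×0.82) = 0.0151 mA.
I_C = β·I_B = 150×0.0151 = 2.27 mA, and I_E = (β+1)I_B = 2.28 mA.
V_CE = V_CC − I_C·R_C − I_E·R_E = 13 − 2.27×0.68 − 2.28×0.82 = 9.59 V.
V_CE = 9.59 V > 0.2 V confirms active-region operation.

V_CE ≈ 9.6 V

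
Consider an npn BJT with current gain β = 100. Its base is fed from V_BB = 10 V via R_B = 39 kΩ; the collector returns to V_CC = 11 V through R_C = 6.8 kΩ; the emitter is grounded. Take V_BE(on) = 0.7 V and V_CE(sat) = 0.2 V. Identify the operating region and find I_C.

saturation; I_C ≈ 1.6 mA

Assume active: I_B = (10 − 0.7)/39 = 0.238 mA, giving I_C = β·I_B = 23.8 mA.
But then V_CE = 11 − 23.8×6.8 = -151 V < V_CE(sat) = 0.2 V — impossible in the active region.
So the transistor is saturated. With V_CE = 0.2 V, I_C = (V_CC − 0.2)/R_C = 10.8/6.8 = 1.59 mA.
Check: β·I_B = 23.8 mA > I_C = 1.59 mA, confirming saturation.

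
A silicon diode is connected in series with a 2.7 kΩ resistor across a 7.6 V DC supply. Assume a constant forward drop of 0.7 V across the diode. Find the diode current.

KVL around the loop: 7.6 = V_D + I·R = 0.7 + I × 2.7 kΩ.
So I = (7.6 − 0.7) / 2.7 kΩ = 6.9 / 2.7 = 2.56 mA.

I ≈ 2.6 mA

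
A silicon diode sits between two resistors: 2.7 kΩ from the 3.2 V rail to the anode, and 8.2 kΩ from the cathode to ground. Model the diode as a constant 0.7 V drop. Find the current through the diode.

I ≈ 0.23 mA

The two resistors are in series with the diode, so KVL gives 3.2 = I·2.7 + 0.7 + I·8.2.
I = (3.2 − 0.7) / (2.7 + 8.2) kΩ = 2.5 / 10.9 = 0.229 mA.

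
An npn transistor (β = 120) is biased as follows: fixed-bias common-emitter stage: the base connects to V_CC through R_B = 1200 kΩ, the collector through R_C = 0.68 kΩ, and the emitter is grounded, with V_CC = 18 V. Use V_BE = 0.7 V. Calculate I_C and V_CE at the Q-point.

I_C ≈ 1.7 mA, V_CE ≈ 17 V

Base loop: V_CC = I_B·R_B + V_BE, so I_B = (18 − 0.7)/1200 kΩ = 0.0144 mA.
In the active region I_C = β·I_B = 120 × 0.0144 = 1.73 mA.
Collector loop: V_CE = V_CC − I_C·R_C = 18 − 1.73×0.68 = 16.8 V.
Since V_CE = 16.8 V > V_CE(sat) ≈ 0.2 V, the transistor is in the active region as assumed.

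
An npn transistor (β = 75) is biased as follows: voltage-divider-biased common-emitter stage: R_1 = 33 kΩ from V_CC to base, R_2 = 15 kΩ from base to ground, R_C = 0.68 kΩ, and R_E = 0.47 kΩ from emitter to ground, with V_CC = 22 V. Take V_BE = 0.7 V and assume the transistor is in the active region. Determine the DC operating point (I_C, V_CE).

I_C ≈ 10 mA, V_CE ≈ 10 V

Thevenize the base divider: V_Th = V_CC·R_2/(R_1+R_2) = 22×15/48 = 6.88 V, R_Th = R_1‖R_2 = 10.3 kΩ.
Base-emitter loop: V_Th = I_B·R_Th + V_BE + (β+1)I_B·R_E, so I_B = (6.88 − 0.7) / (10.3 + 76×0.47) = 0.134 mA.
I_C = β·I_B = 75×0.134 = 10.1 mA, and I_E = (β+1)I_B = 10.2 mA.
V_CE = V_CC − I_C·R_C − I_E·R_E = 22 − 10.1×0.68 − 10.2×0.47 = 10.4 V.
V_CE = 10.4 V > 0.2 V confirms active-region operation.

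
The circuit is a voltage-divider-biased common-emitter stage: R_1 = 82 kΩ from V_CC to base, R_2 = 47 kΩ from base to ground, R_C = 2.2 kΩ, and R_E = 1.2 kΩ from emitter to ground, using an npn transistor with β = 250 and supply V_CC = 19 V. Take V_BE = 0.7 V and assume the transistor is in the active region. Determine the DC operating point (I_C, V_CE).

I_C ≈ 4.7 mA, V_CE ≈ 3 V

Thevenize the base divider: V_Th = V_CC·R_2/(R_1+R_2) = 19×47/129 = 6.92 V, R_Th = R_1‖R_2 = 29.9 kΩ.
Base-emitter loop: V_Th = I_B·R_Th + V_BE + (β+1)I_B·R_E, so I_B = (6.92 − 0.7) / (29.9 + 251×1.2) = 0.0188 mA.
I_C = β·I_B = 250×0.0188 = 4.7 mA, and I_E = (β+1)I_B = 4.72 mA.
V_CE = V_CC − I_C·R_C − I_E·R_E = 19 − 4.7×2.2 − 4.72×1.2 = 3 V.
V_CE = 3 V > 0.2 V confirms active-region operation.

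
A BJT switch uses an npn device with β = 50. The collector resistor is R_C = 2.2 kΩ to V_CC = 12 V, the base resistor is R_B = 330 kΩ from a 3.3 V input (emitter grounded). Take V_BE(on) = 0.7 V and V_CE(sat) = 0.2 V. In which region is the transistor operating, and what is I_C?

Assume active. Base-emitter loop: I_B = (V_BB − V_BE)/R_B = (3.3 − 0.7)/330 = 0.00788 mA.
I_C = β·I_B = 50×0.00788 = 0.394 mA.
V_CE = V_CC − I_C·R_C = 12 − 0.394×2.2 = 11.1 V > V_CE(sat), so the active-region assumption holds.

active; I_C ≈ 0.39 mA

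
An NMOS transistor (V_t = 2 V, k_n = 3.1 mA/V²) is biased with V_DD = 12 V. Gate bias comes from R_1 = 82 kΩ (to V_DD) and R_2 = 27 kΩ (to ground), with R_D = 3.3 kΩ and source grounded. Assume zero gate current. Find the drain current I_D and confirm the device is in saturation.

V_G = V_DD·R_2/(R_1+R_2) = 12×27/109 = 2.97 V. With the source grounded, V_GS = V_G = 2.97 V.
Assume saturation: I_D = (k_n/2)(V_GS − V_t)² = (3.1/2)×(2.97 − 2)² = 1.55×0.972² = 1.47 mA.
V_DS = V_DD − I_D·R_D = 12 − 1.47×3.3 = 7.16 V.
Saturation requires V_DS ≥ V_GS − V_t = 0.972 V; 7.16 ≥ 0.972 ✓.

I_D ≈ 1.5 mA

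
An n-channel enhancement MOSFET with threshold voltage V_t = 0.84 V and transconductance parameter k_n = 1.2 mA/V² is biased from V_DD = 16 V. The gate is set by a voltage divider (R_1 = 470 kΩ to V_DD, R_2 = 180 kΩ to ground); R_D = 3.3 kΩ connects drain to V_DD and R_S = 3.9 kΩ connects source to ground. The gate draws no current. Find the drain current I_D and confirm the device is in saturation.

I_D ≈ 0.65 mA

V_G = V_DD·R_2/(R_1+R_2) = 16×180/650 = 4.43 V.
Assume saturation: I_D = (k_n/2)(V_GS − V_t)² with V_GS = V_G − I_D·R_S = 4.43 − 3.9·I_D.
Substituting gives 9.13·I_D² − 17.8·I_D + 7.74 = 0, with roots I_D = 0.653 or 1.3 mA.
The root I_D = 1.3 mA gives V_GS = -0.631 V ≤ V_t, so take I_D = 0.653 mA.
Then V_GS = 1.88 V and V_DS = V_DD − I_D(R_D+R_S) = 16 − 0.653×7.2 = 11.3 V.
Saturation requires V_DS ≥ V_GS − V_t = 1.04 V; 11.3 ≥ 1.04 ✓.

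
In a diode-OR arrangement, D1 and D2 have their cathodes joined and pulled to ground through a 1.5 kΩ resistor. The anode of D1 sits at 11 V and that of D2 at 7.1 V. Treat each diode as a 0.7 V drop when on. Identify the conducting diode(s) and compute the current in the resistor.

Only D1 conducts; I_R ≈ 6.9 mA

Assume both conduct. Then node N would need to be at both 11−0.7 = 10.3 V and 7.1−0.7 = 6.4 V, which is impossible.
Assume only D1 conducts: V_N = 11 − 0.7 = 10.3 V, so I_R = 10.3/1.5 = 6.87 mA.
Check D2: its anode-to-cathode voltage is 7.1 − 10.3 = -3.2 V < 0.7 V, so it is off. The assumption is consistent.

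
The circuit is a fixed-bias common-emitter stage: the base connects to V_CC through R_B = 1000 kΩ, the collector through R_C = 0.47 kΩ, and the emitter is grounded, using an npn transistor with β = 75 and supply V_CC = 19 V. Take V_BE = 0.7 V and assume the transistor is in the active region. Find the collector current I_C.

Base loop: V_CC = I_B·R_B + V_BE, so I_B = (19 − 0.7)/1000 kΩ = 0.0183 mA.
In the active region I_C = β·I_B = 75 × 0.0183 = 1.37 mA.
Collector loop: V_CE = V_CC − I_C·R_C = 19 − 1.37×0.47 = 18.4 V.
Since V_CE = 18.4 V > V_CE(sat) ≈ 0.2 V, the transistor is in the active region as assumed.

I_C ≈ 1.4 mA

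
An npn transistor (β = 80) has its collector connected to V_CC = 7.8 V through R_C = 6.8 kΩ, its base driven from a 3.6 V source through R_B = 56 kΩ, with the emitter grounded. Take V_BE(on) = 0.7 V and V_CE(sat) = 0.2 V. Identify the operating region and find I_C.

Assume active: I_B = (3.6 − 0.7)/56 = 0.0518 mA, giving I_C = β·I_B = 4.14 mA.
But then V_CE = 7.8 − 4.14×6.8 = -20.4 V < V_CE(sat) = 0.2 V — impossible in the active region.
So the transistor is saturated. With V_CE = 0.2 V, I_C = (V_CC − 0.2)/R_C = 7.6/6.8 = 1.12 mA.
Check: β·I_B = 4.14 mA > I_C = 1.12 mA, confirming saturation.

saturation; I_C ≈ 1.1 mA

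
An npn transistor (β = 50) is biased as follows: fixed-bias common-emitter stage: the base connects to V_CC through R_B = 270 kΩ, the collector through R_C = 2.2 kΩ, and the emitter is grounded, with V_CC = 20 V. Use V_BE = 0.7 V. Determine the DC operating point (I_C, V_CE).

I_C ≈ 3.6 mA, V_CE ≈ 12 V

Base loop: V_CC = I_B·R_B + V_BE, so I_B = (20 − 0.7)/270 kΩ = 0.0715 mA.
In the active region I_C = β·I_B = 50 × 0.0715 = 3.57 mA.
Collector loop: V_CE = V_CC − I_C·R_C = 20 − 3.57×2.2 = 12.1 V.
Since V_CE = 12.1 V > V_CE(sat) ≈ 0.2 V, the transistor is in the active region as assumed.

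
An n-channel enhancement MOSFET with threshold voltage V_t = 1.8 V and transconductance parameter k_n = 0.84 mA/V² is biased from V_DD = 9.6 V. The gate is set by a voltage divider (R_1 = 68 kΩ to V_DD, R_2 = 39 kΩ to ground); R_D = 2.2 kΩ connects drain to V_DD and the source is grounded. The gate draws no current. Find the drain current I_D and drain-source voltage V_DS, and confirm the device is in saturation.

I_D ≈ 1.2 mA, V_DS ≈ 6.9 V

V_G = V_DD·R_2/(R_1+R_2) = 9.6×39/107 = 3.5 V. With the source grounded, V_GS = V_G = 3.5 V.
Assume saturation: I_D = (k_n/2)(V_GS − V_t)² = (0.84/2)×(3.5 − 1.8)² = 0.42×1.7² = 1.21 mA.
V_DS = V_DD − I_D·R_D = 9.6 − 1.21×2.2 = 6.93 V.
Saturation requires V_DS ≥ V_GS − V_t = 1.7 V; 6.93 ≥ 1.7 ✓.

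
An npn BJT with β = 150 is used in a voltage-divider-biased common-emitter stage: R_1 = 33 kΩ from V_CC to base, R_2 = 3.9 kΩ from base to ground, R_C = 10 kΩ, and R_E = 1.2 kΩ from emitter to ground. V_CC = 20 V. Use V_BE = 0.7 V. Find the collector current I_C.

I_C ≈ 1.1 mA

Thevenize the base divider: V_Th = V_CC·R_2/(R_1+R_2) = 20×3.9/36.9 = 2.11 V, R_Th = R_1‖R_2 = 3.49 kΩ.
Base-emitter loop: V_Th = I_B·R_Th + V_BE + (β+1)I_B·R_E, so I_B = (2.11 − 0.7) / (3.49 + 151×1.2) = 0.00766 mA.
I_C = β·I_B = 150×0.00766 = 1.15 mA, and I_E = (β+1)I_B = 1.16 mA.
V_CE = V_CC − I_C·R_C − I_E·R_E = 20 − 1.15×10 − 1.16×1.2 = 7.13 V.
V_CE = 7.13 V > 0.2 V confirms active-region operation.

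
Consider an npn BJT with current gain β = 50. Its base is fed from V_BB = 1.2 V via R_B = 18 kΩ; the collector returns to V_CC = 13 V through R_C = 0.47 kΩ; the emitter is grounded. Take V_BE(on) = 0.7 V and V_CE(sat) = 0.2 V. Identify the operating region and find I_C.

Assume active. Base-emitter loop: I_B = (V_BB − V_BE)/R_B = (1.2 − 0.7)/18 = 0.0278 mA.
I_C = β·I_B = 50×0.0278 = 1.39 mA.
V_CE = V_CC − I_C·R_C = 13 − 1.39×0.47 = 12.3 V > V_CE(sat), so the active-region assumption holds.

active; I_C ≈ 1.4 mA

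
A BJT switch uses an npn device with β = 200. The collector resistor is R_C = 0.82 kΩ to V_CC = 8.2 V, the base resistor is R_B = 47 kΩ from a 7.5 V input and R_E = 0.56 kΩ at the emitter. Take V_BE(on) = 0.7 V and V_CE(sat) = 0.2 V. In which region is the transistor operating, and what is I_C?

Assume active: I_B = (7.5 − 0.7)/(47 + 201×0.56) = 0.0426 mA, I_C = β·I_B = 8.52 mA.
Then V_CE = 8.2 − 8.52×0.82 − 8.57×0.56 = -3.59 V < 0.2 V — the active assumption fails.
Re-solve with V_CE = 0.2 V. KCL at the emitter: V_E/R_E = (V_BB−0.7−V_E)/R_B + (V_CC−0.2−V_E)/R_C, giving V_E = 3.27 V.
I_C = (V_CC − 0.2 − V_E)/R_C = (8 − 3.27)/0.82 = 5.77 mA.
Check: I_B = (6.8 − 3.27)/47 = 0.0751 mA, and β·I_B = 15 mA > I_C, confirming saturation.

saturation; I_C ≈ 5.8 mA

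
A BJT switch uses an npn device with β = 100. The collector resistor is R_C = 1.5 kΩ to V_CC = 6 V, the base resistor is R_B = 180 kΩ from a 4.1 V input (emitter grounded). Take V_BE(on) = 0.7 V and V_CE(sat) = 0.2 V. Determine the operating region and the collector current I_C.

Assume active. Base-emitter loop: I_B = (V_BB − V_BE)/R_B = (4.1 − 0.7)/180 = 0.0189 mA.
I_C = β·I_B = 100×0.0189 = 1.89 mA.
V_CE = V_CC − I_C·R_C = 6 − 1.89×1.5 = 3.17 V > V_CE(sat), so the active-region assumption holds.

active; I_C ≈ 1.9 mA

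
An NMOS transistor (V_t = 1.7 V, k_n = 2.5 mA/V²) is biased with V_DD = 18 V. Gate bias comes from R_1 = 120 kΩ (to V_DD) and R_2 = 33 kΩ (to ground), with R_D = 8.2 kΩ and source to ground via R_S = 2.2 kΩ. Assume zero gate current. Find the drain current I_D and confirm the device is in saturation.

I_D ≈ 0.66 mA

V_G = V_DD·R_2/(R_1+R_2) = 18×33/153 = 3.88 V.
Assume saturation: I_D = (k_n/2)(V_GS − V_t)² with V_GS = V_G − I_D·R_S = 3.88 − 2.2·I_D.
Substituting gives 6.05·I_D² − 13·I_D + 5.95 = 0, with roots I_D = 0.661 or 1.49 mA.
The root I_D = 1.49 mA gives V_GS = 0.609 V ≤ V_t, so take I_D = 0.661 mA.
Then V_GS = 2.43 V and V_DS = V_DD − I_D(R_D+R_S) = 18 − 0.661×10.4 = 11.1 V.
Saturation requires V_DS ≥ V_GS − V_t = 0.727 V; 11.1 ≥ 0.727 ✓.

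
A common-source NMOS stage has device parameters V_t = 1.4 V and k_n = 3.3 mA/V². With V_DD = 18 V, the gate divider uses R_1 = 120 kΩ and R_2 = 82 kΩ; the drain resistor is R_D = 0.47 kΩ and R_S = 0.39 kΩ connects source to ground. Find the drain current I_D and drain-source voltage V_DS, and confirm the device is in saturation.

V_G = V_DD·R_2/(R_1+R_2) = 18×82/202 = 7.31 V.
Assume saturation: I_D = (k_n/2)(V_GS − V_t)² with V_GS = V_G − I_D·R_S = 7.31 − 0.39·I_D.
Substituting gives 0.251·I_D² − 8.6·I_D + 57.6 = 0, with roots I_D = 9.12 or 25.2 mA.
The root I_D = 25.2 mA gives V_GS = -2.5 V ≤ V_t, so take I_D = 9.12 mA.
Then V_GS = 3.75 V and V_DS = V_DD − I_D(R_D+R_S) = 18 − 9.12×0.86 = 10.2 V.
Saturation requires V_DS ≥ V_GS − V_t = 2.35 V; 10.2 ≥ 2.35 ✓.

I_D ≈ 9.1 mA, V_DS ≈ 10 V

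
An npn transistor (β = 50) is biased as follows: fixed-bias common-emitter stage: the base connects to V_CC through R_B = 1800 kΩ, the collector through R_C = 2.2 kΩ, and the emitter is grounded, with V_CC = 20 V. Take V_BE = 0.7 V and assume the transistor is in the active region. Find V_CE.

V_CE ≈ 19 V

Base loop: V_CC = I_B·R_B + V_BE, so I_B = (20 − 0.7)/1800 kΩ = 0.0107 mA.
In the active region I_C = β·I_B = 50 × 0.0107 = 0.536 mA.
Collector loop: V_CE = V_CC − I_C·R_C = 20 − 0.536×2.2 = 18.8 V.
Since V_CE = 18.8 V > V_CE(sat) ≈ 0.2 V, the transistor is in the active region as assumed.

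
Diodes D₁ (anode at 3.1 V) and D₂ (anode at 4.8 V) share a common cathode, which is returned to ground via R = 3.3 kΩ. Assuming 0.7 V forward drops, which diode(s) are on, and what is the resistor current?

Only D₂ conducts; I_R ≈ 1.2 mA

Assume both conduct. Then node N would need to be at both 3.1−0.7 = 2.4 V and 4.8−0.7 = 4.1 V, which is impossible.
Assume only D₂ conducts: V_N = 4.8 − 0.7 = 4.1 V, so I_R = 4.1/3.3 = 1.24 mA.
Check D₁: its anode-to-cathode voltage is 3.1 − 4.1 = -1 V < 0.7 V, so it is off. The assumption is consistent.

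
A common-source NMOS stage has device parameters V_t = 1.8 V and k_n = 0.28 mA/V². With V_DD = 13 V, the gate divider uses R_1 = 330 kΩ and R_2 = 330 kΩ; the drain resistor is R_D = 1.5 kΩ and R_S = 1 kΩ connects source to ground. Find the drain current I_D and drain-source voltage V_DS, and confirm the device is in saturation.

I_D ≈ 1.5 mA, V_DS ≈ 9.3 V

V_G = V_DD·R_2/(R_1+R_2) = 13×330/660 = 6.5 V.
Assume saturation: I_D = (k_n/2)(V_GS − V_t)² with V_GS = V_G − I_D·R_S = 6.5 − 1·I_D.
Substituting gives 0.14·I_D² − 2.32·I_D + 3.09 = 0, with roots I_D = 1.47 or 15.1 mA.
The root I_D = 15.1 mA gives V_GS = -8.58 V ≤ V_t, so take I_D = 1.47 mA.
Then V_GS = 5.03 V and V_DS = V_DD − I_D(R_D+R_S) = 13 − 1.47×2.5 = 9.34 V.
Saturation requires V_DS ≥ V_GS − V_t = 3.23 V; 9.34 ≥ 3.23 ✓.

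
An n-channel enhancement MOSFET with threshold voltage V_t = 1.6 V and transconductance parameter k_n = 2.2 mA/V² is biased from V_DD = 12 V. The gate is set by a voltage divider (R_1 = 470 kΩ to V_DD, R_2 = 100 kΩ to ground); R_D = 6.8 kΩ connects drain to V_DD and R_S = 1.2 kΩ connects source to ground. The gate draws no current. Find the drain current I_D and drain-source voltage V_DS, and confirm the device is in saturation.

I_D ≈ 0.13 mA, V_DS ≈ 11 V

V_G = V_DD·R_2/(R_1+R_2) = 12×100/570 = 2.11 V.
Assume saturation: I_D = (k_n/2)(V_GS − V_t)² with V_GS = V_G − I_D·R_S = 2.11 − 1.2·I_D.
Substituting gives 1.58·I_D² − 2.33·I_D + 0.281 = 0, with roots I_D = 0.132 or 1.34 mA.
The root I_D = 1.34 mA gives V_GS = 0.496 V ≤ V_t, so take I_D = 0.132 mA.
Then V_GS = 1.95 V and V_DS = V_DD − I_D(R_D+R_S) = 12 − 0.132×8 = 10.9 V.
Saturation requires V_DS ≥ V_GS − V_t = 0.347 V; 10.9 ≥ 0.347 ✓.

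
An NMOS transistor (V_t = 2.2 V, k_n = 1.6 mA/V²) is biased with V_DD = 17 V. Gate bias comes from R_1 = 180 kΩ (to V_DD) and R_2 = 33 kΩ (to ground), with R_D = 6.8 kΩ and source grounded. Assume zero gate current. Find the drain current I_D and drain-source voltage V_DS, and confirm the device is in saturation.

I_D ≈ 0.15 mA, V_DS ≈ 16 V

V_G = V_DD·R_2/(R_1+R_2) = 17×33/213 = 2.63 V. With the source grounded, V_GS = V_G = 2.63 V.
Assume saturation: I_D = (k_n/2)(V_GS − V_t)² = (1.6/2)×(2.63 − 2.2)² = 0.8×0.434² = 0.151 mA.
V_DS = V_DD − I_D·R_D = 17 − 0.151×6.8 = 16 V.
Saturation requires V_DS ≥ V_GS − V_t = 0.434 V; 16 ≥ 0.434 ✓.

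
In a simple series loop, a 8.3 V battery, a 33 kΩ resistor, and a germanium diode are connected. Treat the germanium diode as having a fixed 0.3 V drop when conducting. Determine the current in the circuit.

I ≈ 0.24 mA

KVL around the loop: 8.3 = V_D + I·R = 0.3 + I × 33 kΩ.
So I = (8.3 − 0.3) / 33 kΩ = 8 / 33 = 0.242 mA.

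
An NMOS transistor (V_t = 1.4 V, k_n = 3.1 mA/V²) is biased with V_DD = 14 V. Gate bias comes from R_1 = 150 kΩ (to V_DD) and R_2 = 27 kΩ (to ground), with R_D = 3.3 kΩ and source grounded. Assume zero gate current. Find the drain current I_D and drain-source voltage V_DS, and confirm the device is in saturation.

I_D ≈ 0.84 mA, V_DS ≈ 11 V

V_G = V_DD·R_2/(R_1+R_2) = 14×27/177 = 2.14 V. With the source grounded, V_GS = V_G = 2.14 V.
Assume saturation: I_D = (k_n/2)(V_GS − V_t)² = (3.1/2)×(2.14 − 1.4)² = 1.55×0.736² = 0.839 mA.
V_DS = V_DD − I_D·R_D = 14 − 0.839×3.3 = 11.2 V.
Saturation requires V_DS ≥ V_GS − V_t = 0.736 V; 11.2 ≥ 0.736 ✓.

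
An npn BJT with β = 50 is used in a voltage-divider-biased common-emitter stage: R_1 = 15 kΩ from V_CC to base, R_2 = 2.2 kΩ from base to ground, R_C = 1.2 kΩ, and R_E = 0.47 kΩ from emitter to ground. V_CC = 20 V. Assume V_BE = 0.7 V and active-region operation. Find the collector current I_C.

I_C ≈ 3.6 mA

Thevenize the base divider: V_Th = V_CC·R_2/(R_1+R_2) = 20×2.2/17.2 = 2.56 V, R_Th = R_1‖R_2 = 1.92 kΩ.
Base-emitter loop: V_Th = I_B·R_Th + V_BE + (β+1)I_B·R_E, so I_B = (2.56 − 0.7) / (1.92 + 51×0.47) = 0.0718 mA.
I_C = β·I_B = 50×0.0718 = 3.59 mA, and I_E = (β+1)I_B = 3.66 mA.
V_CE = V_CC − I_C·R_C − I_E·R_E = 20 − 3.59×1.2 − 3.66×0.47 = 14 V.
V_CE = 14 V > 0.2 V confirms active-region operation.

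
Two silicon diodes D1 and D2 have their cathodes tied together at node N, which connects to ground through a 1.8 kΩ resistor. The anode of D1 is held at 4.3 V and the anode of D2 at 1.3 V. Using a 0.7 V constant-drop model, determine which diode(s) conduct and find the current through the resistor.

Assume both conduct. Then node N would need to be at both 4.3−0.7 = 3.6 V and 1.3−0.7 = 0.6 V, which is impossible.
Assume only D1 conducts: V_N = 4.3 − 0.7 = 3.6 V, so I_R = 3.6/1.8 = 2 mA.
Check D2: its anode-to-cathode voltage is 1.3 − 3.6 = -2.3 V < 0.7 V, so it is off. The assumption is consistent.

Only D1 conducts; I_R ≈ 2 mA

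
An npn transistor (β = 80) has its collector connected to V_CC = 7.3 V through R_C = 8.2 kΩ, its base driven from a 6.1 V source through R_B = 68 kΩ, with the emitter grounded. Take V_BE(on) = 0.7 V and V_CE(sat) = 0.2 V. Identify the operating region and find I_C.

saturation; I_C ≈ 0.87 mA

Assume active: I_B = (6.1 − 0.7)/68 = 0.0794 mA, giving I_C = β·I_B = 6.35 mA.
But then V_CE = 7.3 − 6.35×8.2 = -44.8 V < V_CE(sat) = 0.2 V — impossible in the active region.
So the transistor is saturated. With V_CE = 0.2 V, I_C = (V_CC − 0.2)/R_C = 7.1/8.2 = 0.866 mA.
Check: β·I_B = 6.35 mA > I_C = 0.866 mA, confirming saturation.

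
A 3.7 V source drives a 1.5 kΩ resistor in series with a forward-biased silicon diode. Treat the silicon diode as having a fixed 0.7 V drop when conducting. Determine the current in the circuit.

KVL around the loop: 3.7 = V_D + I·R = 0.7 + I × 1.5 kΩ.
So I = (3.7 − 0.7) / 1.5 kΩ = 3 / 1.5 = 2 mA.

I ≈ 2 mA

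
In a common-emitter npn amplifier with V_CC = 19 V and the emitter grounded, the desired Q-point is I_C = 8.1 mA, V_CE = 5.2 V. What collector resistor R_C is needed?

Collector loop: V_CC = I_C·R_C + V_CE.
R_C = (V_CC − V_CE)/I_C = (19 − 5.2)/8.1 = 1.7 kΩ.

R_C ≈ 1.7 kΩ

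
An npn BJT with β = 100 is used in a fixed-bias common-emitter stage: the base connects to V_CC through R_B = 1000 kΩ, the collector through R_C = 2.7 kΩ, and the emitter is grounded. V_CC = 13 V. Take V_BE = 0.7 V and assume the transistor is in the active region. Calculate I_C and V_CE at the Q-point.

Base loop: V_CC = I_B·R_B + V_BE, so I_B = (13 − 0.7)/1000 kΩ = 0.0123 mA.
In the active region I_C = β·I_B = 100 × 0.0123 = 1.23 mA.
Collector loop: V_CE = V_CC − I_C·R_C = 13 − 1.23×2.7 = 9.68 V.
Since V_CE = 9.68 V > V_CE(sat) ≈ 0.2 V, the transistor is in the active region as assumed.

I_C ≈ 1.2 mA, V_CE ≈ 9.7 V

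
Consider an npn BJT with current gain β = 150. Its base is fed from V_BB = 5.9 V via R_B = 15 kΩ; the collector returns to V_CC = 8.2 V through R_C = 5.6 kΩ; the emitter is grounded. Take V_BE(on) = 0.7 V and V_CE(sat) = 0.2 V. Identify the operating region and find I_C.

saturation; I_C ≈ 1.4 mA

Assume active: I_B = (5.9 − 0.7)/15 = 0.347 mA, giving I_C = β·I_B = 52 mA.
But then V_CE = 8.2 − 52×5.6 = -283 V < V_CE(sat) = 0.2 V — impossible in the active region.
So the transistor is saturated. With V_CE = 0.2 V, I_C = (V_CC − 0.2)/R_C = 8/5.6 = 1.43 mA.
Check: β·I_B = 52 mA > I_C = 1.43 mA, confirming saturation.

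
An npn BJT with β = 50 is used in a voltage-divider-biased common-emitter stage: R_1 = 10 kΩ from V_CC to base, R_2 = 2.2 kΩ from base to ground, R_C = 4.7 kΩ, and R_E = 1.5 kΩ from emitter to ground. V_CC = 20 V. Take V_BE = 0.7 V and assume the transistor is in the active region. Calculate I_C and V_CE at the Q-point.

Thevenize the base divider: V_Th = V_CC·R_2/(R_1+R_2) = 20×2.2/12.2 = 3.61 V, R_Th = R_1‖R_2 = 1.8 kΩ.
Base-emitter loop: V_Th = I_B·R_Th + V_BE + (β+1)I_B·R_E, so I_B = (3.61 − 0.7) / (1.8 + 51×1.5) = 0.0371 mA.
I_C = β·I_B = 50×0.0371 = 1.86 mA, and I_E = (β+1)I_B = 1.89 mA.
V_CE = V_CC − I_C·R_C − I_E·R_E = 20 − 1.86×4.7 − 1.89×1.5 = 8.44 V.
V_CE = 8.44 V > 0.2 V confirms active-region operation.

I_C ≈ 1.9 mA, V_CE ≈ 8.4 V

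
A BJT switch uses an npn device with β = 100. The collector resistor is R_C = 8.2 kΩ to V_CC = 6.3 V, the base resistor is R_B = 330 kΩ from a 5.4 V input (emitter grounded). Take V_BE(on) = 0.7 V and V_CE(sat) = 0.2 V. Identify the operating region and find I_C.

saturation; I_C ≈ 0.74 mA

Assume active: I_B = (5.4 − 0.7)/330 = 0.0142 mA, giving I_C = β·I_B = 1.42 mA.
But then V_CE = 6.3 − 1.42×8.2 = -5.38 V < V_CE(sat) = 0.2 V — impossible in the active region.
So the transistor is saturated. With V_CE = 0.2 V, I_C = (V_CC − 0.2)/R_C = 6.1/8.2 = 0.744 mA.
Check: β·I_B = 1.42 mA > I_C = 0.744 mA, confirming saturation.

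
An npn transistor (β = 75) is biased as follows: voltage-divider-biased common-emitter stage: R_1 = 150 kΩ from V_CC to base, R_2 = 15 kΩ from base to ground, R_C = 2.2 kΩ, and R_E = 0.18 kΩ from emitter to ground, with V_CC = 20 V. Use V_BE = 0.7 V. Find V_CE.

Thevenize the base divider: V_Th = V_CC·R_2/(R_1+R_2) = 20×15/165 = 1.82 V, R_Th = R_1‖R_2 = 13.6 kΩ.
Base-emitter loop: V_Th = I_B·R_Th + V_BE + (β+1)I_B·R_E, so I_B = (1.82 − 0.7) / (13.6 + 76×0.18) = 0.0409 mA.
I_C = β·I_B = 75×0.0409 = 3.07 mA, and I_E = (β+1)I_B = 3.11 mA.
V_CE = V_CC − I_C·R_C − I_E·R_E = 20 − 3.07×2.2 − 3.11×0.18 = 12.7 V.
V_CE = 12.7 V > 0.2 V confirms active-region operation.

V_CE ≈ 13 V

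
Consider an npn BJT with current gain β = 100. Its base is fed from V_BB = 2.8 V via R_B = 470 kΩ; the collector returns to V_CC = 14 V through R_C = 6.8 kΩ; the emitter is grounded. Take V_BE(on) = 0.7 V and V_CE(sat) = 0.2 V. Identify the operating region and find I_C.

Assume active. Base-emitter loop: I_B = (V_BB − V_BE)/R_B = (2.8 − 0.7)/470 = 0.00447 mA.
I_C = β·I_B = 100×0.00447 = 0.447 mA.
V_CE = V_CC − I_C·R_C = 14 − 0.447×6.8 = 11 V > V_CE(sat), so the active-region assumption holds.

active; I_C ≈ 0.45 mA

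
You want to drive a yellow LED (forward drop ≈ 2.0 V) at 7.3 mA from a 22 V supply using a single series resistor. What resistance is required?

R ≈ 2.7 kΩ

The resistor drops V_S − V_D = 22 − 2.0 = 20 V at 7.3 mA.
R = 20 V / 7.3 mA = 2.74 kΩ.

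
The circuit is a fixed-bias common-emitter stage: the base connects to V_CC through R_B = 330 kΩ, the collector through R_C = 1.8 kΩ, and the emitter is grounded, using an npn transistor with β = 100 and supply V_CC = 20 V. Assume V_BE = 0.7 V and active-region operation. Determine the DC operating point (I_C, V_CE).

Base loop: V_CC = I_B·R_B + V_BE, so I_B = (20 − 0.7)/330 kΩ = 0.0585 mA.
In the active region I_C = β·I_B = 100 × 0.0585 = 5.85 mA.
Collector loop: V_CE = V_CC − I_C·R_C = 20 − 5.85×1.8 = 9.47 V.
Since V_CE = 9.47 V > V_CE(sat) ≈ 0.2 V, the transistor is in the active region as assumed.

I_C ≈ 5.8 mA, V_CE ≈ 9.5 V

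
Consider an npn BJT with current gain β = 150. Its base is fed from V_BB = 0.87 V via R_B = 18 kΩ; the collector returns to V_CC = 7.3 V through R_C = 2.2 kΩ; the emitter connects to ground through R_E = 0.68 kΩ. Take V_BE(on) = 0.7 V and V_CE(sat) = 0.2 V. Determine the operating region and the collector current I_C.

active; I_C ≈ 0.21 mA

Assume active. Base-emitter loop: I_B = (V_BB − V_BE)/(R_B + (β+1)R_E) = (0.87 − 0.7)/(18 + 151×0.68) = 0.00141 mA.
I_C = β·I_B = 150×0.00141 = 0.211 mA.
V_CE = V_CC − I_C·R_C − I_E·R_E = 7.3 − 0.211×2.2 − 0.213×0.68 = 6.69 V > V_CE(sat), so the active-region assumption holds.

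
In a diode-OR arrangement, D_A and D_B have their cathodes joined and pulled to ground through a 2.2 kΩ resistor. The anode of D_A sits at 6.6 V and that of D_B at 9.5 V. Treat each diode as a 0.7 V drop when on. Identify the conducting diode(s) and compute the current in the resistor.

Only D_B conducts; I_R ≈ 4 mA

Assume both conduct. Then node N would need to be at both 6.6−0.7 = 5.9 V and 9.5−0.7 = 8.8 V, which is impossible.
Assume only D_B conducts: V_N = 9.5 − 0.7 = 8.8 V, so I_R = 8.8/2.2 = 4 mA.
Check D_A: its anode-to-cathode voltage is 6.6 − 8.8 = -2.2 V < 0.7 V, so it is off. The assumption is consistent.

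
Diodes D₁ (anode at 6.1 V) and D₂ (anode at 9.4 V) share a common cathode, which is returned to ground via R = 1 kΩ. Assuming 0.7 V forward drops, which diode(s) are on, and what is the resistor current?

Assume both conduct. Then node N would need to be at both 6.1−0.7 = 5.4 V and 9.4−0.7 = 8.7 V, which is impossible.
Assume only D₂ conducts: V_N = 9.4 − 0.7 = 8.7 V, so I_R = 8.7/1 = 8.7 mA.
Check D₁: its anode-to-cathode voltage is 6.1 − 8.7 = -2.6 V < 0.7 V, so it is off. The assumption is consistent.

Only D₂ conducts; I_R ≈ 8.7 mA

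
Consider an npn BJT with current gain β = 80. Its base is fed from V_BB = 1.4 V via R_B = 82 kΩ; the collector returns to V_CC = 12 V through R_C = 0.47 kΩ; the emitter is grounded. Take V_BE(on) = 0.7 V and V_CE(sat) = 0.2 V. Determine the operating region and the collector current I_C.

Assume active. Base-emitter loop: I_B = (V_BB − V_BE)/R_B = (1.4 − 0.7)/82 = 0.00854 mA.
I_C = β·I_B = 80×0.00854 = 0.683 mA.
V_CE = V_CC − I_C·R_C = 12 − 0.683×0.47 = 11.7 V > V_CE(sat), so the active-region assumption holds.

active; I_C ≈ 0.68 mA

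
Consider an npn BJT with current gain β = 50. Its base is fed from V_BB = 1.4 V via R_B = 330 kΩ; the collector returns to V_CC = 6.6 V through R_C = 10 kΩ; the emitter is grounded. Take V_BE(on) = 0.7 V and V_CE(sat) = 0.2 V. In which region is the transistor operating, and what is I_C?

active; I_C ≈ 0.11 mA

Assume active. Base-emitter loop: I_B = (V_BB − V_BE)/R_B = (1.4 − 0.7)/330 = 0.00212 mA.
I_C = β·I_B = 50×0.00212 = 0.106 mA.
V_CE = V_CC − I_C·R_C = 6.6 − 0.106×10 = 5.54 V > V_CE(sat), so the active-region assumption holds.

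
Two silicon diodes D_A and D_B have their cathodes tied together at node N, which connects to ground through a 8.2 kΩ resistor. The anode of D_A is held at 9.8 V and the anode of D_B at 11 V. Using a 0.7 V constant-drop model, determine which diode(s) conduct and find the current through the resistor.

Only D_B conducts; I_R ≈ 1.3 mA

Assume both conduct. Then node N would need to be at both 9.8−0.7 = 9.1 V and 11−0.7 = 10.3 V, which is impossible.
Assume only D_B conducts: V_N = 11 − 0.7 = 10.3 V, so I_R = 10.3/8.2 = 1.26 mA.
Check D_A: its anode-to-cathode voltage is 9.8 − 10.3 = -0.5 V < 0.7 V, so it is off. The assumption is consistent.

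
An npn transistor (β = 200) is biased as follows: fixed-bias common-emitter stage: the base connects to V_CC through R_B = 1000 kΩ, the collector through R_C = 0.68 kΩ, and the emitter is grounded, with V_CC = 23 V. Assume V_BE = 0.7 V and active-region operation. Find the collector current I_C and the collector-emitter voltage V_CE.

Base loop: V_CC = I_B·R_B + V_BE, so I_B = (23 − 0.7)/1000 kΩ = 0.0223 mA.
In the active region I_C = β·I_B = 200 × 0.0223 = 4.46 mA.
Collector loop: V_CE = V_CC − I_C·R_C = 23 − 4.46×0.68 = 20 V.
Since V_CE = 20 V > V_CE(sat) ≈ 0.2 V, the transistor is in the active region as assumed.

I_C ≈ 4.5 mA, V_CE ≈ 20 V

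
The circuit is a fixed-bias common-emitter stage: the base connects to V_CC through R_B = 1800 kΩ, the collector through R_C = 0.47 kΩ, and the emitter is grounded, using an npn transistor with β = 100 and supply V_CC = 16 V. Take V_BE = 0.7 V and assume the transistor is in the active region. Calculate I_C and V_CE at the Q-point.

Base loop: V_CC = I_B·R_B + V_BE, so I_B = (16 − 0.7)/1800 kΩ = 0.0085 mA.
In the active region I_C = β·I_B = 100 × 0.0085 = 0.85 mA.
Collector loop: V_CE = V_CC − I_C·R_C = 16 − 0.85×0.47 = 15.6 V.
Since V_CE = 15.6 V > V_CE(sat) ≈ 0.2 V, the transistor is in the active region as assumed.

I_C ≈ 0.85 mA, V_CE ≈ 16 V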